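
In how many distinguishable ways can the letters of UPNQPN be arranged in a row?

UPNQPN has 6 letters with N appearing twice and P appearing twice.
Dividing 6! = 720 by 2!·2! = 4 for the repeated letters gives 180.

180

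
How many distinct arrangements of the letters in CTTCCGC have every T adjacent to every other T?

Treat the 2 copies of T as a single block. The multiset to arrange is then {TT, C, C, C, C, G}, 6 items in all.
That gives (6)!/(4!) = 30 arrangements.

30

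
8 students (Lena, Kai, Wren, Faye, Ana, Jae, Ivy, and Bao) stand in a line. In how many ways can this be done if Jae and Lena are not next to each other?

Of the 8! = 40320 arrangements, those with Jae and Lena adjacent number 2 × 7! = 10080 (treat the pair as a block with 2 internal orders).
Complementary counting: 40320 − 10080 = 30240.

30240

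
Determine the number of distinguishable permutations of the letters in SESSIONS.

1680

The 8 letters of SESSIONS have repeats: S appearing 4 times.
So there are 8! / (4!) = 1680 distinguishable arrangements.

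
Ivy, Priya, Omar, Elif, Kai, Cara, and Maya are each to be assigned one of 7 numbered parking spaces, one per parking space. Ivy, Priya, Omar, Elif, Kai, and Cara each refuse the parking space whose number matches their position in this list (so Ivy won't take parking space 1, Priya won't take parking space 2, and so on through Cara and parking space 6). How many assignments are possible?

Let Aᵢ (for 1 ≤ i ≤ 6) be the placements that put person i in their forbidden parking space. Any j of these fix j positions, leaving (7−j)! ways to fill the rest, and there are C(6,j) ways to pick which j.
By inclusion–exclusion, the number of valid placements is Σ_{j=0}^{6} (−1)^j C(6,j)·(7−j)!.
Computing: 5040 − 4320 + 1800 − 480 + 90 − 12 + 1 = 2119.

2119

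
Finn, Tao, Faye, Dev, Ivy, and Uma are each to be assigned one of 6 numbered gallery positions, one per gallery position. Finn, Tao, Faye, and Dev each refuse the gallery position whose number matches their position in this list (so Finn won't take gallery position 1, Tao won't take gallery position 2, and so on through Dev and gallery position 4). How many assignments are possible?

Let Aᵢ (for 1 ≤ i ≤ 4) be the placements that put person i in their forbidden gallery position. Any j of these fix j positions, leaving (6−j)! ways to fill the rest, and there are C(4,j) ways to pick which j.
By inclusion–exclusion, the number of valid placements is Σ_{j=0}^{4} (−1)^j C(4,j)·(6−j)!.
Computing: 720 − 480 + 144 − 24 + 2 = 362.

362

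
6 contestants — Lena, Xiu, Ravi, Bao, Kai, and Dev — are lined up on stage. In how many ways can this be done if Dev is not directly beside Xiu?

480

There are 6! = 720 arrangements in all. If Dev and Xiu are adjacent, merging them into one block gives 2·(5)! = 240 arrangements.
Complementary counting: 720 − 240 = 480.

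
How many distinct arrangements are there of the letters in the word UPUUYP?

Letter multiplicities in UPUUYP: P×2, U×3, Y×1.
So there are 6! / (3!·2!) = 60 distinguishable arrangements.

60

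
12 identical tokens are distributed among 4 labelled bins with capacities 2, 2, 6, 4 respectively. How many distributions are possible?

10

By stars and bars, unrestricted non-negative solutions to x_1+…+x_4 = 12 number C(12+3,3) = 455.
Subtract solutions that violate a single cap (substitute x_i' = x_i − (cap_i+1)): x_1 ≥ 3 gives C(12,3) = 220; x_2 ≥ 3 gives C(12,3) = 220; x_3 ≥ 7 gives C(8,3) = 56; x_4 ≥ 5 gives C(10,3) = 120. Together 616.
Add back pairs where two caps are both exceeded: 84 + 10 + 35 + 10 + 35 + 1 = 175.
Subtract triples: 0 + 4 + 0 + 0 = 4.
By inclusion–exclusion the count is 455 − 616 + 175 − 4 = 10.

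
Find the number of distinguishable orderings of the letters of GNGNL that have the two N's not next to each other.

18

Total arrangements of GNGNL: 5!/(2!·2!) = 30.
If the two N's are adjacent, glue them into one block, leaving 4 items to arrange: (4)!/(2!) = 12 ways.
Hence 30 − 12 = 18.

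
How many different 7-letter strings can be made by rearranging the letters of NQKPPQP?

NQKPPQP has 7 letters with P appearing 3 times and Q appearing twice.
The number of distinct arrangements is 7!/(3!·2!) = 5040/12 = 420.

420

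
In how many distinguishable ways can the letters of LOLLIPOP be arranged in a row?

1680

The 8 letters of LOLLIPOP have repeats: L appearing 3 times, O appearing twice, and P appearing twice.
So there are 8! / (3!·2!·2!) = 1680 distinguishable arrangements.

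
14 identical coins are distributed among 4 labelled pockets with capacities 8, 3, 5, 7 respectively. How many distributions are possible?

139

Without the upper bounds there are C(17,3) = 680 ways to split 14 among 4 pockets.
Subtract solutions that violate a single cap (substitute x_i' = x_i − (cap_i+1)): x_1 ≥ 9 gives C(8,3) = 56; x_2 ≥ 4 gives C(13,3) = 286; x_3 ≥ 6 gives C(11,3) = 165; x_4 ≥ 8 gives C(9,3) = 84. Together 591.
Add back pairs where two caps are both exceeded: 4 + 0 + 0 + 35 + 10 + 1 = 50.
By inclusion–exclusion the count is 680 − 591 + 50 = 139.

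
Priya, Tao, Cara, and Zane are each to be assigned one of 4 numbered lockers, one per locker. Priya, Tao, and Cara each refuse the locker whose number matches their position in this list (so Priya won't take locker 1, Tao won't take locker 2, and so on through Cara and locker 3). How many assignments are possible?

11

Let Aᵢ (for i ∈ {1, 2, 3}) be the placements that put person i in their forbidden locker. Any j of these fix j positions, leaving (4−j)! ways to fill the rest, and there are C(3,j) ways to pick which j.
By inclusion–exclusion, the number of valid placements is Σ_{j=0}^{3} (−1)^j C(3,j)·(4−j)!.
Computing: 24 − 18 + 6 − 1 = 11.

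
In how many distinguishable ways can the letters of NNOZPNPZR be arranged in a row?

15120

Letter multiplicities in NNOZPNPZR: N×3, O×1, P×2, R×1, Z×2.
Dividing 9! = 362880 by 3!·2!·2! = 24 for the repeated letters gives 15120.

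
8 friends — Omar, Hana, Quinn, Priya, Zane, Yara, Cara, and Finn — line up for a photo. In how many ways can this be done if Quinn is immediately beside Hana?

10080

Place the 6 others and the Quinn-Hana pair as 7 objects in a line; the pair has 2 internal arrangements.
So the count is 2·(7)! = 10080.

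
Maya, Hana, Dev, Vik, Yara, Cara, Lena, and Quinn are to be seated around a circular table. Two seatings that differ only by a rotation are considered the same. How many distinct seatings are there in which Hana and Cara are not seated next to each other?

3600

All circular seatings of 8 people number (7)! = 5040.
Those with Hana next to Cara: fuse the pair into one unit and seat 7 units around a circle — 2·(6)! = 1440.
Subtracting, 5040 − 1440 = 3600.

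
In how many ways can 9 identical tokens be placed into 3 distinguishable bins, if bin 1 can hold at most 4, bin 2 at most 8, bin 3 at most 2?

14

Ignoring the caps, the number of non-negative solutions to x_1+…+x_3 = 9 is C(11,2) = 55.
Subtract solutions that violate a single cap (substitute x_i' = x_i − (cap_i+1)): x_1 ≥ 5 gives C(6,2) = 15; x_2 ≥ 9 gives C(2,2) = 1; x_3 ≥ 3 gives C(8,2) = 28. Together 44.
Add back pairs where two caps are both exceeded: 0 + 3 + 0 = 3.
By inclusion–exclusion the count is 55 − 44 + 3 = 14.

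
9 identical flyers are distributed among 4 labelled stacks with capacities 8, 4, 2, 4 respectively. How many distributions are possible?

Without the upper bounds there are C(12,3) = 220 ways to split 9 among 4 stacks.
Subtract solutions that violate a single cap (substitute x_i' = x_i − (cap_i+1)): x_1 ≥ 9 gives C(3,3) = 1; x_2 ≥ 5 gives C(7,3) = 35; x_3 ≥ 3 gives C(9,3) = 84; x_4 ≥ 5 gives C(7,3) = 35. Together 155.
Add back pairs where two caps are both exceeded: 0 + 0 + 0 + 4 + 0 + 4 = 8.
By inclusion–exclusion the count is 220 − 155 + 8 = 73.

73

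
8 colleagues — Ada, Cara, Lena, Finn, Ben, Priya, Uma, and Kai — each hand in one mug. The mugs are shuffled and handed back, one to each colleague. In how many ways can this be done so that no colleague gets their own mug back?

14833

Count assignments avoiding every fixed point. For any j of the 8 colleagues fixed to their own mug, the other 8−j can be arranged in (8−j)! ways.
By inclusion–exclusion this is Σ_{j=0}^{8} (−1)^j C(8,j)·(8−j)!.
Computing: 40320 − 40320 + 20160 − 6720 + 1680 − 336 + 56 − 8 + 1 = 14833.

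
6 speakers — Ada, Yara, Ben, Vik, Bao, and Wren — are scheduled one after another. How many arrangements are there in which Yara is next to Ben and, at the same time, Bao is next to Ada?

Treat {Yara,Ben} as one block (2 orders) and {Bao,Ada} as another (2 orders).
That leaves 4 units to arrange: 2 × 2 × 4! = 4 × 24 = 96.

96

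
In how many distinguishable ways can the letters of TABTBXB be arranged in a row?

Letter multiplicities in TABTBXB: A×1, B×3, T×2, X×1.
So there are 7! / (3!·2!) = 420 distinguishable arrangements.

420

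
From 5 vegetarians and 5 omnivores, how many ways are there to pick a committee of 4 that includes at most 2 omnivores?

Split by how many omnivores are chosen (0 through 2).
Sum: C(5,0)·C(5,4) + C(5,1)·C(5,3) + C(5,2)·C(5,2) = 5 + 50 + 100 = 155.

155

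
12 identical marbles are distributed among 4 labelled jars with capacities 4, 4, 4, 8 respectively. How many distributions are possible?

105

Ignoring the caps, the number of non-negative solutions to x_1+…+x_4 = 12 is C(15,3) = 455.
Subtract solutions that violate a single cap (substitute x_i' = x_i − (cap_i+1)): x_1 ≥ 5 gives C(10,3) = 120; x_2 ≥ 5 gives C(10,3) = 120; x_3 ≥ 5 gives C(10,3) = 120; x_4 ≥ 9 gives C(6,3) = 20. Together 380.
Add back pairs where two caps are both exceeded: 10 + 10 + 0 + 10 + 0 + 0 = 30.
By inclusion–exclusion the count is 455 − 380 + 30 = 105.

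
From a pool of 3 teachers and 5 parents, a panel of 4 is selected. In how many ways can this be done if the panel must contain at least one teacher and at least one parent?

65

With no constraint there are C(8,4) = 70 possible selections.
Subtract selections that omit an entire group: no teachers → C(5,4) = 5; no parents → C(3,4) = 0.
Both groups omitted at once is impossible, so 70 − 5 = 65.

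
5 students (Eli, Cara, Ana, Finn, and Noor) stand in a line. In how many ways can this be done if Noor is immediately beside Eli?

48

Place the 3 others and the Noor-Eli pair as 4 objects in a line; the pair has 2 internal arrangements.
So the count is 2·(4)! = 48.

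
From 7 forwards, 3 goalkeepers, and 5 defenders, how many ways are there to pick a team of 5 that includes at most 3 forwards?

Split by how many forwards are chosen (0 through 3).
Sum: C(7,0)·C(8,5) + C(7,1)·C(8,4) + C(7,2)·C(8,3) + C(7,3)·C(8,2) = 56 + 490 + 1176 + 980 = 2702.

2702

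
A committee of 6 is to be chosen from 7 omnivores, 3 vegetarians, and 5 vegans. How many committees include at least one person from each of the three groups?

3850

Total 6-person selections from all 15: C(15,6) = 5005.
Subtract selections that omit an entire group: no omnivores → C(8,6) = 28; no vegetarians → C(12,6) = 924; no vegans → C(10,6) = 210.
Add back selections omitting two groups (i.e. drawn from a single group): C(7,6) + C(3,6) + C(5,6) = 7.
By inclusion–exclusion: 5005 − 1162 + 7 = 3850.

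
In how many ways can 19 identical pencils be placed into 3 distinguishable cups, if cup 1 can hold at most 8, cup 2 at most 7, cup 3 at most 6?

By stars and bars, unrestricted non-negative solutions to x_1+…+x_3 = 19 number C(19+2,2) = 210.
Subtract solutions that violate a single cap (substitute x_i' = x_i − (cap_i+1)): x_1 ≥ 9 gives C(12,2) = 66; x_2 ≥ 8 gives C(13,2) = 78; x_3 ≥ 7 gives C(14,2) = 91. Together 235.
Add back pairs where two caps are both exceeded: 6 + 10 + 15 = 31.
By inclusion–exclusion the count is 210 − 235 + 31 = 6.

6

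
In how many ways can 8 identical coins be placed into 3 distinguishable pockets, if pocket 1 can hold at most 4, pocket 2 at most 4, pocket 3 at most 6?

22

By stars and bars, unrestricted non-negative solutions to x_1+…+x_3 = 8 number C(8+2,2) = 45.
Subtract solutions that violate a single cap (substitute x_i' = x_i − (cap_i+1)): x_1 ≥ 5 gives C(5,2) = 10; x_2 ≥ 5 gives C(5,2) = 10; x_3 ≥ 7 gives C(3,2) = 3. Together 23.
No two caps can be exceeded simultaneously, so the pair terms are all 0.
By inclusion–exclusion the count is 45 − 23 + 0 = 22.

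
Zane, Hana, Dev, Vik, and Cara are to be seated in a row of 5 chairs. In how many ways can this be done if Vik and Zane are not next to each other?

72

There are 5! = 120 arrangements in all. If Vik and Zane are adjacent, merging them into one block gives 2·(4)! = 48 arrangements.
Complementary counting: 120 − 48 = 72.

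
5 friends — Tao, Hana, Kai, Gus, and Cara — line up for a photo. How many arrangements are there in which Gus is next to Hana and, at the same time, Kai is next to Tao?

24

Treat {Gus,Hana} as one block (2 orders) and {Kai,Tao} as another (2 orders).
That leaves 3 units to arrange: 2 × 2 × 3! = 4 × 6 = 24.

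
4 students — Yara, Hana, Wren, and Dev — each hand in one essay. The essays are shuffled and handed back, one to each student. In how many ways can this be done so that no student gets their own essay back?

9

Let Aᵢ be the assignments in which student i gets their own essay. We want the size of the complement of A₁∪…∪A_4.
By inclusion–exclusion this is Σ_{j=0}^{4} (−1)^j C(4,j)·(4−j)!.
Computing: 24 − 24 + 12 − 4 + 1 = 9.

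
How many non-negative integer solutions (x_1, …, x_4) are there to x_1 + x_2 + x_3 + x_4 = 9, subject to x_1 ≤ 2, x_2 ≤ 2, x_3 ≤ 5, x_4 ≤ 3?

Ignoring the caps, the number of non-negative solutions to x_1+…+x_4 = 9 is C(12,3) = 220.
Subtract solutions that violate a single cap (substitute x_i' = x_i − (cap_i+1)): x_1 ≥ 3 gives C(9,3) = 84; x_2 ≥ 3 gives C(9,3) = 84; x_3 ≥ 6 gives C(6,3) = 20; x_4 ≥ 4 gives C(8,3) = 56. Together 244.
Add back pairs where two caps are both exceeded: 20 + 1 + 10 + 1 + 10 + 0 = 42.
By inclusion–exclusion the count is 220 − 244 + 42 = 18.

18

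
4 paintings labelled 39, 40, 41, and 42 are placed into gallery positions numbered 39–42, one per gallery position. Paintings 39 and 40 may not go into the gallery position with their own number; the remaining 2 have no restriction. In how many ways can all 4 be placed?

Let Aᵢ (for i ∈ {39, 40}) be the placements that put painting i in its forbidden gallery position. Any j of these fix j positions, leaving (4−j)! ways to fill the rest, and there are C(2,j) ways to pick which j.
By inclusion–exclusion, the number of valid placements is Σ_{j=0}^{2} (−1)^j C(2,j)·(4−j)!.
Computing: 24 − 12 + 2 = 14.

14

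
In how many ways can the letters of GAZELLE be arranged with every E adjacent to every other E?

360

Treat the 2 copies of E as a single block. The multiset to arrange is then {EE, A, G, L, L, Z}, 6 items in all.
That gives (6)!/(2!) = 360 arrangements.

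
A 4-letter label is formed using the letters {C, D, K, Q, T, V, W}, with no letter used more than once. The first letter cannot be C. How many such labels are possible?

720

The first letter has 7−1 = 6 choices (anything except C).
The remaining 3 letters are filled from the other 6 symbols without repetition: 6 × 5 × 4 = 120.
Total: 6 × 120 = 720.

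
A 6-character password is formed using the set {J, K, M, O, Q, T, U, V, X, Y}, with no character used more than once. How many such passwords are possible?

With no repetition, fill the 6 characters in order: 10 choices, then 9, down to 5.
That product is 10 × 9 × 8 × 7 × 6 × 5 = 151200.

151200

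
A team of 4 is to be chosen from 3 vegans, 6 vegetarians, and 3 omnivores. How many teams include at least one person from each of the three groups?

Unrestricted: C(12,4) = 495 ways to pick any 4 of the 12.
Subtract selections that omit an entire group: no vegans → C(9,4) = 126; no vegetarians → C(6,4) = 15; no omnivores → C(9,4) = 126.
Add back selections omitting two groups (i.e. drawn from a single group): C(3,4) + C(6,4) + C(3,4) = 15.
By inclusion–exclusion: 495 − 267 + 15 = 243.

243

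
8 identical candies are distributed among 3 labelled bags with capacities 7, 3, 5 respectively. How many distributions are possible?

23

Ignoring the caps, the number of non-negative solutions to x_1+…+x_3 = 8 is C(10,2) = 45.
Subtract solutions that violate a single cap (substitute x_i' = x_i − (cap_i+1)): x_1 ≥ 8 gives C(2,2) = 1; x_2 ≥ 4 gives C(6,2) = 15; x_3 ≥ 6 gives C(4,2) = 6. Together 22.
No two caps can be exceeded simultaneously, so the pair terms are all 0.
By inclusion–exclusion the count is 45 − 22 + 0 = 23.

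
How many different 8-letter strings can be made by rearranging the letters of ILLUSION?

Letter multiplicities in ILLUSION: I×2, L×2, N×1, O×1, S×1, U×1.
So there are 8! / (2!·2!) = 10080 distinguishable arrangements.

10080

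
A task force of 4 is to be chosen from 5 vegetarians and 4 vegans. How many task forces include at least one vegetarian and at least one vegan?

With no constraint there are C(9,4) = 126 possible selections.
Selections missing a whole group: no vegetarians → C(4,4) = 1; no vegans → C(5,4) = 5.
Both groups omitted at once is impossible, so 126 − 6 = 120.

120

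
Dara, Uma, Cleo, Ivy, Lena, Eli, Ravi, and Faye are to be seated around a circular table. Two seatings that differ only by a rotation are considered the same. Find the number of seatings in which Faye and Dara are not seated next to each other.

All circular seatings of 8 people number (7)! = 5040.
Seatings with Faye beside Dara: treat them as a block with 2 internal orders, giving 2 × (6)! = 1440.
Subtracting, 5040 − 1440 = 3600.

3600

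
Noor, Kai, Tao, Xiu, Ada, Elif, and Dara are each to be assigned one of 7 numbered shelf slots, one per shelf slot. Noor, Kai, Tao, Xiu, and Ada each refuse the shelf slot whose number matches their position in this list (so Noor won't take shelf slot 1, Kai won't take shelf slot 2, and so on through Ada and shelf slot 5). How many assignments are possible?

2428

Let Aᵢ (for 1 ≤ i ≤ 5) be the placements that put person i in their forbidden shelf slot. Any j of these fix j positions, leaving (7−j)! ways to fill the rest, and there are C(5,j) ways to pick which j.
By inclusion–exclusion, the number of valid placements is Σ_{j=0}^{5} (−1)^j C(5,j)·(7−j)!.
Computing: 5040 − 3600 + 1200 − 240 + 30 − 2 = 2428.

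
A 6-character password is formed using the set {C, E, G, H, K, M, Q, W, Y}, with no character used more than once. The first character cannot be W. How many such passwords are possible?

The first character has 9−1 = 8 choices (anything except W).
The remaining 5 characters are filled from the other 8 symbols without repetition: 8 × 7 × 6 × 5 × 4 = 6720.
Total: 8 × 6720 = 53760.

53760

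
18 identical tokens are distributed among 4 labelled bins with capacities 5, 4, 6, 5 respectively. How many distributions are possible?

10

Ignoring the caps, the number of non-negative solutions to x_1+…+x_4 = 18 is C(21,3) = 1330.
Subtract solutions that violate a single cap (substitute x_i' = x_i − (cap_i+1)): x_1 ≥ 6 gives C(15,3) = 455; x_2 ≥ 5 gives C(16,3) = 560; x_3 ≥ 7 gives C(14,3) = 364; x_4 ≥ 6 gives C(15,3) = 455. Together 1834.
Add back pairs where two caps are both exceeded: 120 + 56 + 84 + 84 + 120 + 56 = 520.
Subtract triples: 1 + 4 + 0 + 1 = 6.
By inclusion–exclusion the count is 1330 − 1834 + 520 − 6 = 10.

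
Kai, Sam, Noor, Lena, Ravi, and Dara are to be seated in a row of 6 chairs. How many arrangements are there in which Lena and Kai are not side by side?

There are 6! = 720 arrangements in all. If Lena and Kai are adjacent, merging them into one block gives 2·(5)! = 240 arrangements.
So 720 − 240 = 480 arrangements keep them apart.

480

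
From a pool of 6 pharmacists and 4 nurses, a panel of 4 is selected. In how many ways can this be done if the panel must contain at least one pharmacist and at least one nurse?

With no constraint there are C(10,4) = 210 possible selections.
Selections missing a whole group: no pharmacists → C(4,4) = 1; no nurses → C(6,4) = 15.
Both groups omitted at once is impossible, so 210 − 16 = 194.

194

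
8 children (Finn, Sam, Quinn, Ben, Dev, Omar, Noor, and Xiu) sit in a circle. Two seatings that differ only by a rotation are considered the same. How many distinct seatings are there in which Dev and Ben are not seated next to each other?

3600

Without the restriction there are (7)! = 5040 seatings.
Seatings with Dev beside Ben: treat them as a block with 2 internal orders, giving 2 × (6)! = 1440.
Subtracting, 5040 − 1440 = 3600.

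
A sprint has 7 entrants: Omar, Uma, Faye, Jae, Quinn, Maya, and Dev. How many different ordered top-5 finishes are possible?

2520

There are 7 choices for 1st place, 6 for 2nd, and so on down to 3 for position 5.
That gives 7 × 6 × 5 × 4 × 3 = 2520.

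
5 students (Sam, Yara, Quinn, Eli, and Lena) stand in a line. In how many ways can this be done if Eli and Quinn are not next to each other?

72

Of the 5! = 120 arrangements, those with Eli and Quinn adjacent number 2 × 4! = 48 (treat the pair as a block with 2 internal orders).
So 120 − 48 = 72 arrangements keep them apart.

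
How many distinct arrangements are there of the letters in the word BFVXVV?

120

Letter multiplicities in BFVXVV: B×1, F×1, V×3, X×1.
So there are 6! / (3!) = 120 distinguishable arrangements.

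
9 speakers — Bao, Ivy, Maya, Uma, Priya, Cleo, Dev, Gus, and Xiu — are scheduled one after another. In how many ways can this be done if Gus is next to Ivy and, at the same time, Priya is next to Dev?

20160

Treat {Gus,Ivy} as one block (2 orders) and {Priya,Dev} as another (2 orders).
That leaves 7 units to arrange: 2 × 2 × 7! = 4 × 5040 = 20160.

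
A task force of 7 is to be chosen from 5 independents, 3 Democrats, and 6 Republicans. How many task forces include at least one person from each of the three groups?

With no constraint there are C(14,7) = 3432 possible selections.
Selections missing a whole group: no independents → C(9,7) = 36; no Democrats → C(11,7) = 330; no Republicans → C(8,7) = 8.
Add back selections omitting two groups (i.e. drawn from a single group): C(5,7) + C(3,7) + C(6,7) = 0.
By inclusion–exclusion: 3432 − 374 + 0 = 3058.

3058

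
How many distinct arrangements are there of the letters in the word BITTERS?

BITTERS has 7 letters with T appearing twice.
The number of distinct arrangements is 7!/(2!) = 5040/2 = 2520.

2520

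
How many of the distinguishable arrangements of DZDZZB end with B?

Fix B in the last position and arrange the remaining 5 letters.
Those 5 letters have D appearing twice and Z appearing 3 times, giving (5)!/(3!·2!) = 10.

10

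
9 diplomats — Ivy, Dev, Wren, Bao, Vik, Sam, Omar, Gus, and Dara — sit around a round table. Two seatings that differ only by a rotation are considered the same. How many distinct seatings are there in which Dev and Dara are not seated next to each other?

30240

All circular seatings of 9 people number (8)! = 40320.
Those with Dev next to Dara: fuse the pair into one unit and seat 8 units around a circle — 2·(7)! = 10080.
Subtracting, 40320 − 10080 = 30240.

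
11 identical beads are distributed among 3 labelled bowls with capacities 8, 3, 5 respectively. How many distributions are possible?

18

Without the upper bounds there are C(13,2) = 78 ways to split 11 among 3 bowls.
Subtract solutions that violate a single cap (substitute x_i' = x_i − (cap_i+1)): x_1 ≥ 9 gives C(4,2) = 6; x_2 ≥ 4 gives C(9,2) = 36; x_3 ≥ 6 gives C(7,2) = 21. Together 63.
Add back pairs where two caps are both exceeded: 0 + 0 + 3 = 3.
By inclusion–exclusion the count is 78 − 63 + 3 = 18.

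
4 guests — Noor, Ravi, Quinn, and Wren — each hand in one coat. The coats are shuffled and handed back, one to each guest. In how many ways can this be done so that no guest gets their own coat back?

9

This is the derangement count D_4: permutations of 4 items with no fixed point.
By inclusion–exclusion this is Σ_{j=0}^{4} (−1)^j C(4,j)·(4−j)!.
Computing: 24 − 24 + 12 − 4 + 1 = 9.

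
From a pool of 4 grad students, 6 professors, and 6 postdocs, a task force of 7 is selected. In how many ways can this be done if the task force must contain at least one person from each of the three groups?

10408

Total 7-person selections from all 16: C(16,7) = 11440.
Subtract selections that omit an entire group: no grad students → C(12,7) = 792; no professors → C(10,7) = 120; no postdocs → C(10,7) = 120.
Add back selections omitting two groups (i.e. drawn from a single group): C(4,7) + C(6,7) + C(6,7) = 0.
By inclusion–exclusion: 11440 − 1032 + 0 = 10408.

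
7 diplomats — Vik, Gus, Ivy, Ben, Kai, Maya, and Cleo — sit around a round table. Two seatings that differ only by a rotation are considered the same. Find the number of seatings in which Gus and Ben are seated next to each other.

Glue Gus and Ben into a block (2 internal orders). Seating 6 units around a circle gives (5)! arrangements.
So 2 × (5)! = 2 × 120 = 240.

240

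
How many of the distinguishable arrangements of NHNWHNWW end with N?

With the last slot taken by N, it remains to arrange the other 7 letters (HNWHNWW).
Those 7 letters have H appearing twice, N appearing twice, and W appearing 3 times, giving (7)!/(3!·2!·2!) = 210.

210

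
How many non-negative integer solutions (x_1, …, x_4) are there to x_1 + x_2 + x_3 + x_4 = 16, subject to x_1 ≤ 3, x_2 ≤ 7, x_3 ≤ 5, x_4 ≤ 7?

Without the upper bounds there are C(19,3) = 969 ways to split 16 among 4 variables.
Subtract solutions that violate a single cap (substitute x_i' = x_i − (cap_i+1)): x_1 ≥ 4 gives C(15,3) = 455; x_2 ≥ 8 gives C(11,3) = 165; x_3 ≥ 6 gives C(13,3) = 286; x_4 ≥ 8 gives C(11,3) = 165. Together 1071.
Add back pairs where two caps are both exceeded: 35 + 84 + 35 + 10 + 1 + 10 = 175.
By inclusion–exclusion the count is 969 − 1071 + 175 = 73.

73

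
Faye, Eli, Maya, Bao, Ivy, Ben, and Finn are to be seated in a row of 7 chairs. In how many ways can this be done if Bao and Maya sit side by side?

1440

Glue Bao and Maya into one block (2 internal orders), leaving 6 units to arrange in a row.
That gives 2 × 6! = 2 × 720 = 1440.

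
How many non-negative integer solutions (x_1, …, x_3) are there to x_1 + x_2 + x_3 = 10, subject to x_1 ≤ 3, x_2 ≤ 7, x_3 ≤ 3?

10

By stars and bars, unrestricted non-negative solutions to x_1+…+x_3 = 10 number C(10+2,2) = 66.
Subtract solutions that violate a single cap (substitute x_i' = x_i − (cap_i+1)): x_1 ≥ 4 gives C(8,2) = 28; x_2 ≥ 8 gives C(4,2) = 6; x_3 ≥ 4 gives C(8,2) = 28. Together 62.
Add back pairs where two caps are both exceeded: 0 + 6 + 0 = 6.
By inclusion–exclusion the count is 66 − 62 + 6 = 10.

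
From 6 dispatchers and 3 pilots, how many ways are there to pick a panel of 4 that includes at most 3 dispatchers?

Split by how many dispatchers are chosen (0 through 3).
Sum: C(6,0)·C(3,4) + C(6,1)·C(3,3) + C(6,2)·C(3,2) + C(6,3)·C(3,1) = 0 + 6 + 45 + 60 = 111.

111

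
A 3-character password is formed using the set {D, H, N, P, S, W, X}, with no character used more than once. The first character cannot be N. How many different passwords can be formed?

180

The first character has 7−1 = 6 choices (anything except N).
The remaining 2 characters are filled from the other 6 symbols without repetition: 6 × 5 = 30.
Total: 6 × 30 = 180.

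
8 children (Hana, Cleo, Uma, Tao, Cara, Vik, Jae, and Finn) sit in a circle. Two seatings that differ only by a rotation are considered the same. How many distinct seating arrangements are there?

Around a circle, 8 distinct people have 8!/8 = (7)! = 5040 rotationally distinct seatings.

5040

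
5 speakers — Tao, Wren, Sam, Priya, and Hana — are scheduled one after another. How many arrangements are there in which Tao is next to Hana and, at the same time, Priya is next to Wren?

Treat {Tao,Hana} as one block (2 orders) and {Priya,Wren} as another (2 orders).
That leaves 3 units to arrange: 2 × 2 × 3! = 4 × 6 = 24.

24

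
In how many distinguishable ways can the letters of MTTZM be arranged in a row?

The 5 letters of MTTZM have repeats: M appearing twice and T appearing twice.
The number of distinct arrangements is 5!/(2!·2!) = 120/4 = 30.

30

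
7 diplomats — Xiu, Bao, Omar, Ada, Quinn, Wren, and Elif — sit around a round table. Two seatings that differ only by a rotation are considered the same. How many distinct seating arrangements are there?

720

Seat Xiu anywhere (absorbing the rotational symmetry), then permute the other 6: (6)! = 720.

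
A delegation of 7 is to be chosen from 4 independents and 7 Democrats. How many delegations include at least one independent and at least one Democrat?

329

With no constraint there are C(11,7) = 330 possible selections.
Subtract selections that omit an entire group: no independents → C(7,7) = 1; no Democrats → C(4,7) = 0.
Both groups omitted at once is impossible, so 330 − 1 = 329.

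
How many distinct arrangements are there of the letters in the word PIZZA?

The 5 letters of PIZZA have repeats: Z appearing twice.
The number of distinct arrangements is 5!/(2!) = 120/2 = 60.

60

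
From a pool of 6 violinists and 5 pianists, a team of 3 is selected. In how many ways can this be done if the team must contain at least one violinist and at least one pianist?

With no constraint there are C(11,3) = 165 possible selections.
Subtract selections that omit an entire group: no violinists → C(5,3) = 10; no pianists → C(6,3) = 20.
Both groups omitted at once is impossible, so 165 − 30 = 135.

135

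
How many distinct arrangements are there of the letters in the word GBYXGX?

Letter multiplicities in GBYXGX: B×1, G×2, X×2, Y×1.
So there are 6! / (2!·2!) = 180 distinguishable arrangements.

180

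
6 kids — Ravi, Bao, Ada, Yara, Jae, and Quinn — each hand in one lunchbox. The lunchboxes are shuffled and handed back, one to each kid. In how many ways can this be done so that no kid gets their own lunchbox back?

Let Aᵢ be the assignments in which kid i gets their own lunchbox. We want the size of the complement of A₁∪…∪A_6.
By inclusion–exclusion this is Σ_{j=0}^{6} (−1)^j C(6,j)·(6−j)!.
Computing: 720 − 720 + 360 − 120 + 30 − 6 + 1 = 265.

265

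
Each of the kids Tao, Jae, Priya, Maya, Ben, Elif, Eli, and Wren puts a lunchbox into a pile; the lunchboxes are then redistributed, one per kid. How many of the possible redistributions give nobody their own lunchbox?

Let Aᵢ be the assignments in which kid i gets their own lunchbox. We want the size of the complement of A₁∪…∪A_8.
By inclusion–exclusion this is Σ_{j=0}^{8} (−1)^j C(8,j)·(8−j)!.
Computing: 40320 − 40320 + 20160 − 6720 + 1680 − 336 + 56 − 8 + 1 = 14833.

14833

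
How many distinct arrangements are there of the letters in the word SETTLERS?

5040

The 8 letters of SETTLERS have repeats: E appearing twice, S appearing twice, and T appearing twice.
The number of distinct arrangements is 8!/(2!·2!·2!) = 40320/8 = 5040.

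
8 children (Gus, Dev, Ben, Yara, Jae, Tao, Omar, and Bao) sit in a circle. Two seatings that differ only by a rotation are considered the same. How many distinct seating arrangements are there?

5040

Fix one person's seat to break rotational symmetry; the remaining 7 people can be arranged in (7)! = 5040 ways.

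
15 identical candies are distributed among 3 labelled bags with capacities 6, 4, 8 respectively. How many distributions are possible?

Ignoring the caps, the number of non-negative solutions to x_1+…+x_3 = 15 is C(17,2) = 136.
Subtract solutions that violate a single cap (substitute x_i' = x_i − (cap_i+1)): x_1 ≥ 7 gives C(10,2) = 45; x_2 ≥ 5 gives C(12,2) = 66; x_3 ≥ 9 gives C(8,2) = 28. Together 139.
Add back pairs where two caps are both exceeded: 10 + 0 + 3 = 13.
By inclusion–exclusion the count is 136 − 139 + 13 = 10.

10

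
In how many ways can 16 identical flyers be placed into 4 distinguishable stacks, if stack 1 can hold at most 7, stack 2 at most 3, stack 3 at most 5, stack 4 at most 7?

Without the upper bounds there are C(19,3) = 969 ways to split 16 among 4 stacks.
Subtract solutions that violate a single cap (substitute x_i' = x_i − (cap_i+1)): x_1 ≥ 8 gives C(11,3) = 165; x_2 ≥ 4 gives C(15,3) = 455; x_3 ≥ 6 gives C(13,3) = 286; x_4 ≥ 8 gives C(11,3) = 165. Together 1071.
Add back pairs where two caps are both exceeded: 35 + 10 + 1 + 84 + 35 + 10 = 175.
By inclusion–exclusion the count is 969 − 1071 + 175 = 73.

73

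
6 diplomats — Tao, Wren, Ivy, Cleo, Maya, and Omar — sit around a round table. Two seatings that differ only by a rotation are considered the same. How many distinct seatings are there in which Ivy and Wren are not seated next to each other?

All circular seatings of 6 people number (5)! = 120.
Seatings with Ivy beside Wren: treat them as a block with 2 internal orders, giving 2 × (4)! = 48.
Subtracting, 120 − 48 = 72.

72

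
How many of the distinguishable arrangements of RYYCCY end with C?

Fix C in the last position and arrange the remaining 5 letters.
Those 5 letters have Y appearing 3 times, giving (5)!/(3!) = 20.

20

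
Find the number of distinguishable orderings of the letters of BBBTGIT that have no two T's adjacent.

There are 7!/(3!·2!) = 420 arrangements of BBBTGIT in total.
Arrangements with the T's together: treat TT as one letter, giving (6)!/(3!) = 120.
Subtracting, 420 − 120 = 300 arrangements keep the T's apart.

300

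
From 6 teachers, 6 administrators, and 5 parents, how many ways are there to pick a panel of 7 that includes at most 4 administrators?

19107

Split by how many administrators are chosen (0 through 4).
Sum: C(6,0)·C(11,7) + C(6,1)·C(11,6) + C(6,2)·C(11,5) + C(6,3)·C(11,4) + C(6,4)·C(11,3) = 330 + 2772 + 6930 + 6600 + 2475 = 19107.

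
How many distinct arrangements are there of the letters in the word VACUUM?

360

VACUUM has 6 letters with U appearing twice.
So there are 6! / (2!) = 360 distinguishable arrangements.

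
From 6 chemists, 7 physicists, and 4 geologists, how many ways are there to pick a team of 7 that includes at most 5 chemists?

Split by how many chemists are chosen (0 through 5).
Sum: C(6,0)·C(11,7) + C(6,1)·C(11,6) + C(6,2)·C(11,5) + C(6,3)·C(11,4) + C(6,4)·C(11,3) + C(6,5)·C(11,2) = 330 + 2772 + 6930 + 6600 + 2475 + 330 = 19437.

19437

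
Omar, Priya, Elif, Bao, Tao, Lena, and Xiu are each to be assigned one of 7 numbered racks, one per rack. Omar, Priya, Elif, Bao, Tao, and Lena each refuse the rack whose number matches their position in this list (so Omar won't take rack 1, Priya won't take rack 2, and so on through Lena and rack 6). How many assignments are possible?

2119

Let Aᵢ (for 1 ≤ i ≤ 6) be the placements that put person i in their forbidden rack. Any j of these fix j positions, leaving (7−j)! ways to fill the rest, and there are C(6,j) ways to pick which j.
By inclusion–exclusion, the number of valid placements is Σ_{j=0}^{6} (−1)^j C(6,j)·(7−j)!.
Computing: 5040 − 4320 + 1800 − 480 + 90 − 12 + 1 = 2119.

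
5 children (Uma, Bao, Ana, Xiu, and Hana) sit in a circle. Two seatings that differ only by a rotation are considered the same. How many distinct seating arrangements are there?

24

Fix one person's seat to break rotational symmetry; the remaining 4 people can be arranged in (4)! = 24 ways.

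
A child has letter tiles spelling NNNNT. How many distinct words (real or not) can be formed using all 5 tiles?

5

Letter multiplicities in NNNNT: N×4, T×1.
The number of distinct arrangements is 5!/(4!) = 120/24 = 5.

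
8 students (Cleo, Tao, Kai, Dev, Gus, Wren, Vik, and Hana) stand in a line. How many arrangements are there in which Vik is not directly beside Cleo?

30240

Of the 8! = 40320 arrangements, those with Vik and Cleo adjacent number 2 × 7! = 10080 (treat the pair as a block with 2 internal orders).
Complementary counting: 40320 − 10080 = 30240.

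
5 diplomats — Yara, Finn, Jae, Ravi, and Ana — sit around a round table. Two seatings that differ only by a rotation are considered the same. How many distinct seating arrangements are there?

Around a circle, 5 distinct people have 5!/5 = (4)! = 24 rotationally distinct seatings.

24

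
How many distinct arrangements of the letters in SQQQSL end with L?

With the last slot taken by L, it remains to arrange the other 5 letters (SQQQS).
Those 5 letters have Q appearing 3 times and S appearing twice, giving (5)!/(3!·2!) = 10.

10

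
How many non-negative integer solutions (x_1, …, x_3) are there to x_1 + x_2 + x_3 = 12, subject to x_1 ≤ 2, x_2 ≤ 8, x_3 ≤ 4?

6

Without the upper bounds there are C(14,2) = 91 ways to split 12 among 3 variables.
Subtract solutions that violate a single cap (substitute x_i' = x_i − (cap_i+1)): x_1 ≥ 3 gives C(11,2) = 55; x_2 ≥ 9 gives C(5,2) = 10; x_3 ≥ 5 gives C(9,2) = 36. Together 101.
Add back pairs where two caps are both exceeded: 1 + 15 + 0 = 16.
By inclusion–exclusion the count is 91 − 101 + 16 = 6.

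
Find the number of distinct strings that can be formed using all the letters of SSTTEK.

The 6 letters of SSTTEK have repeats: S appearing twice and T appearing twice.
The number of distinct arrangements is 6!/(2!·2!) = 720/4 = 180.

180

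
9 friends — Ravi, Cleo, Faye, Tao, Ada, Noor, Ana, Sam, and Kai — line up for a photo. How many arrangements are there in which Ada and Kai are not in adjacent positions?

Of the 9! = 362880 arrangements, those with Ada and Kai adjacent number 2 × 8! = 80640 (treat the pair as a block with 2 internal orders).
So 362880 − 80640 = 282240 arrangements keep them apart.

282240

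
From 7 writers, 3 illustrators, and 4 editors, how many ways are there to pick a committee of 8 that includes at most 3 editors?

2793

Split by how many editors are chosen (0 through 3).
Sum: C(4,0)·C(10,8) + C(4,1)·C(10,7) + C(4,2)·C(10,6) + C(4,3)·C(10,5) = 45 + 480 + 1260 + 1008 = 2793.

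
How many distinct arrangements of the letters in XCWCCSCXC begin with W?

With the first slot taken by W, it remains to arrange the other 8 letters (XCCCSCXC).
Those 8 letters have C appearing 5 times and X appearing twice, giving (8)!/(5!·2!) = 168.

168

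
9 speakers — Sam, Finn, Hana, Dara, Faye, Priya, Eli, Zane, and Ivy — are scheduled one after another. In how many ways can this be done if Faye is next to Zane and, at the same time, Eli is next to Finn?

Treat {Faye,Zane} as one block (2 orders) and {Eli,Finn} as another (2 orders).
That leaves 7 units to arrange: 2 × 2 × 7! = 4 × 5040 = 20160.

20160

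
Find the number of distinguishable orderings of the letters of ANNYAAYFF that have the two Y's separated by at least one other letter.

Total arrangements of ANNYAAYFF: 9!/(3!·2!·2!·2!) = 7560.
If the two Y's are adjacent, glue them into one block, leaving 8 items to arrange: (8)!/(3!·2!·2!) = 1680 ways.
Hence 7560 − 1680 = 5880.

5880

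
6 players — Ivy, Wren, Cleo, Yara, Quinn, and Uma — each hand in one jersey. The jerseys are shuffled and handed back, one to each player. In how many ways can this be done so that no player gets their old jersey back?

265

Let Aᵢ be the assignments in which player i gets their old jersey. We want the size of the complement of A₁∪…∪A_6.
By inclusion–exclusion this is Σ_{j=0}^{6} (−1)^j C(6,j)·(6−j)!.
Computing: 720 − 720 + 360 − 120 + 30 − 6 + 1 = 265.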